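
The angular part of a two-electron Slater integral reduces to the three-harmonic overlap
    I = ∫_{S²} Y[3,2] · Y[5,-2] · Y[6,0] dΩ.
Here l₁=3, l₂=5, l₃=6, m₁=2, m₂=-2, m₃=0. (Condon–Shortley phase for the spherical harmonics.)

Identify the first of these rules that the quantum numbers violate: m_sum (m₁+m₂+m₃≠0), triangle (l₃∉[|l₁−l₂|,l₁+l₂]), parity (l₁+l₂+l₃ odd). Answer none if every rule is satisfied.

azimuthal sum: 2 − 2 + 0 = 0  ✓
2 ≤ 6 ≤ 8 (triangle on l)  ✓
L = 3 + 5 + 6 = 14 (even)  ✓

none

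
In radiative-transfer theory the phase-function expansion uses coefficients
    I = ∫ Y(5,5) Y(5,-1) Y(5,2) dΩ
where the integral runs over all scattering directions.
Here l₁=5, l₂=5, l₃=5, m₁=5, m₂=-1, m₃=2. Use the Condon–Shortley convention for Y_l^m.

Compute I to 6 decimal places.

0.000000

m-sum = 5 − 1 + 2 = 6 ≠ 0 ⇒ I = 0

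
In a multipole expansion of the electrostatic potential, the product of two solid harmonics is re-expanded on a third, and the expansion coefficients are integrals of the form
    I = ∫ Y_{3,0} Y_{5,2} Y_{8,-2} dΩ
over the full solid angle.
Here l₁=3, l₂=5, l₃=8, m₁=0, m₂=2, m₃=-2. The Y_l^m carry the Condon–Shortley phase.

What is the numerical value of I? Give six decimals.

Rules hold: Σm=0, L=16 even, 2≤8≤8.
N = 7·11·17 = 1309
Δ = 0!·6!·10!/17! = 1/136136
Racah Σ t=0..0: t=0:+1/518400 = 1/518400
⇒ 3j(3 5 8; 0 0 0)² = 56/2431, sgn +1
Racah Σ t=0..0: t=0:+1/1088640 = 1/1088640
⇒ 3j(3 5 8; 0 2 -2)² = 300/17017, sgn +1
4πI² = N·(3j₀)²·(3jₘ)² = 16800/31603
I = +1·√(0.531595/4π) = 0.20567692

0.205677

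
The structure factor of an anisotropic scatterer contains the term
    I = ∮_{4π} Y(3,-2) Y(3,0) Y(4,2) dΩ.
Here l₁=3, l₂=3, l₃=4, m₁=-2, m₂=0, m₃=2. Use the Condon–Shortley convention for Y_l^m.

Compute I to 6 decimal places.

-0.044418

m-sum 0 ✓  L=10 even ✓  0≤4≤6 ✓
Π(2lᵢ+1) = 7×7×9 = 441
triangle coeff Δ(3,3,4) = 1/34650
Σ_t [0,2]: t=0:+1/72 t=1:−1/16 t=2:+1/72 = -5/144
(3j)²=2/77 [(3 3 4; 0 0 0)], sign=-1
Σ_t [1,2]: t=1:−1/96 t=2:+1/72 = 1/288
(3j)²=1/462 [(3 3 4; -2 0 2)], sign=+1
⇒ 4πI² = 3/121
I = (-1)√(3/121/(4π)) = -0.04441841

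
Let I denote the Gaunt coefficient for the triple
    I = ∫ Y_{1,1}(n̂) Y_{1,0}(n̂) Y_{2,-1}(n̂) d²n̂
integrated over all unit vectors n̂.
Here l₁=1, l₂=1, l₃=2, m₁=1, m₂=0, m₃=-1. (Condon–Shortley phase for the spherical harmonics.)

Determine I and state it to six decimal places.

m-sum 0 ✓  L=4 even ✓  0≤2≤2 ✓
Π(2lᵢ+1) = 3×3×5 = 45
triangle coeff Δ(1,1,2) = 1/30
Σ_t [0,0]: t=0:+1/1 = 1/1
(3j)²=2/15 [(1 1 2; 0 0 0)], sign=+1
Σ_t [0,0]: t=0:+1/2 = 1/2
(3j)²=1/10 [(1 1 2; 1 0 -1)], sign=-1
⇒ 4πI² = 3/5
I = (-1)√(3/5/(4π)) = -0.21850969

-0.218510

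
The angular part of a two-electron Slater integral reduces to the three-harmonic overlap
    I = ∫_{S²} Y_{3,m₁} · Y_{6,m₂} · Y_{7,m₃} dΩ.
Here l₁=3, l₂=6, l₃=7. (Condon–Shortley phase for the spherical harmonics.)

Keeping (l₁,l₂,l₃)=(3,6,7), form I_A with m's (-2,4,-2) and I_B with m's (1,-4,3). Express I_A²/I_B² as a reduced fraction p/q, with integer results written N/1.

Shared (l₁,l₂,l₃)=(3,6,7): N and (l;000)² cancel in I_A²/I_B².
A: Δ = 2!·4!·10!/17! = 1/2042040; Racah Σ t=1..2: t=1:−1/8709120 t=2:+1/967680 = 1/1088640; ⇒ 3j(3 6 7; -2 4 -2)² = 800/51051, sgn -1
B: Δ = 2!·4!·10!/17! = 1/2042040; Racah Σ t=0..2: t=0:+1/645120 t=1:−1/2177280 t=2:+1/174182400 = 191/174182400; ⇒ 3j(3 6 7; 1 -4 3)² = 36481/2042040, sgn +1
I_A²/I_B² = (800/51051)/(36481/2042040) = 32000/36481

32000/36481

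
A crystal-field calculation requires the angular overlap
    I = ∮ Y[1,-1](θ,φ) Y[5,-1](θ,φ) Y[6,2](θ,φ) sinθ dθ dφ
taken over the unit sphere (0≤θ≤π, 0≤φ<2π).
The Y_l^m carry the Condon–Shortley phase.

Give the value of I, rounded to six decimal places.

0.216205

Checks pass: Σm=0; 12 even; l₃=6∈[4,6].
(2·1+1)(2·5+1)(2·6+1) = 429
Δ: 0! 2! 10! / 13! → 1/858
sum: t=0:+1/14400 = 1/14400
3j²(1 5 6; 0 0 0) = Δ·Π!·Σ² = 6/143  (sign +1)
sum: t=0:+1/34560 = 1/34560
3j²(1 5 6; -1 -1 2) = Δ·Π!·Σ² = 14/429  (sign +1)
combine: 4πI² = 429·6/143·14/429 = 84/143
take √, sign +1: I = 0.21620548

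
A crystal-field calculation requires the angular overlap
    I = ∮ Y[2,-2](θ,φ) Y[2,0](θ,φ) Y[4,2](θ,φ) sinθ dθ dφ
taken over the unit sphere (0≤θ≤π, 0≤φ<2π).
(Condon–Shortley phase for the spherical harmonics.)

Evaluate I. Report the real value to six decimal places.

Checks pass: Σm=0; 8 even; l₃=4∈[0,4].
(2·2+1)(2·2+1)(2·4+1) = 225
Δ: 0! 4! 4! / 9! → 1/630
sum: t=0:+1/16 = 1/16
3j²(2 2 4; 0 0 0) = Δ·Π!·Σ² = 2/35  (sign +1)
sum: t=0:+1/96 = 1/96
3j²(2 2 4; -2 0 2) = Δ·Π!·Σ² = 1/42  (sign +1)
combine: 4πI² = 225·2/35·1/42 = 15/49
take √, sign +1: I = 0.15607835

0.156078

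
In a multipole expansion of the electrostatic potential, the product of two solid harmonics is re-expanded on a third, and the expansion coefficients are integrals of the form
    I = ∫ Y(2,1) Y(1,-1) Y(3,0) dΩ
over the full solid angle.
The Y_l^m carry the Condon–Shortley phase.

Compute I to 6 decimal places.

Rules hold: Σm=0, L=6 even, 1≤3≤3.
N = 5·3·7 = 105
Δ = 0!·4!·2!/7! = 1/105
Racah Σ t=0..0: t=0:+1/4 = 1/4
⇒ 3j(2 1 3; 0 0 0)² = 3/35, sgn -1
Racah Σ t=0..0: t=0:+1/12 = 1/12
⇒ 3j(2 1 3; 1 -1 0)² = 1/35, sgn -1
4πI² = N·(3j₀)²·(3jₘ)² = 9/35
I = +1·√(0.257143/4π) = 0.14304817

0.143048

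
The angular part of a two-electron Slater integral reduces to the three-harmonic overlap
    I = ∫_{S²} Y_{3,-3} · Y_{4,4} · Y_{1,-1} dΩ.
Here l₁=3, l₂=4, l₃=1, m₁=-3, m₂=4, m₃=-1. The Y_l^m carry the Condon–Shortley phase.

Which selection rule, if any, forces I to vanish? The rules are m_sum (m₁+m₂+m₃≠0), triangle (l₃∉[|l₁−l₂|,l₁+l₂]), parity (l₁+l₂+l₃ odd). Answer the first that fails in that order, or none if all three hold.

azimuthal sum: -3 + 4 − 1 = 0  ✓
1 ≤ 1 ≤ 7 (triangle on l)  ✓
L = 3 + 4 + 1 = 8 (even)  ✓

none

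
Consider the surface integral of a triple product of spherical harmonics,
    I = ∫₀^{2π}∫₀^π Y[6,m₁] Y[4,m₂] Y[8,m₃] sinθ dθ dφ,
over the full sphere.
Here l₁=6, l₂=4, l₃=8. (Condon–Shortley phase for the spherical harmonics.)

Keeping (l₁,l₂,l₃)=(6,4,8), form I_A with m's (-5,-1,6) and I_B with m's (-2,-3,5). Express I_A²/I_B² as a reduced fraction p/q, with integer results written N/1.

55/2

Shared (l₁,l₂,l₃)=(6,4,8): N and (l;000)² cancel in I_A²/I_B².
A: Δ = 2!·10!·6!/19! = 1/23279256; Racah Σ t=1..2: t=1:−1/174182400 t=2:+1/87091200 = 1/174182400; ⇒ 3j(6 4 8; -5 -1 6)² = 55/7752, sgn +1
B: Δ = 2!·10!·6!/19! = 1/23279256; Racah Σ t=0..1: t=0:+1/19353600 t=1:−1/21772800 = 1/174182400; ⇒ 3j(6 4 8; -2 -3 5)² = 1/3876, sgn -1
I_A²/I_B² = (55/7752)/(1/3876) = 55/2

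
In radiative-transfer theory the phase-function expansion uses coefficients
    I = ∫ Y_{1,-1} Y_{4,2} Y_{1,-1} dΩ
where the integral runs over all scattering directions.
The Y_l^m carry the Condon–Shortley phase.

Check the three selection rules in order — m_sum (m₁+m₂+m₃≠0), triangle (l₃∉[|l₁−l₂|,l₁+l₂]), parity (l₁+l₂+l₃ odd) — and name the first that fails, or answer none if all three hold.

triangle

azimuthal sum: -1 + 2 − 1 = 0  ✓
3 ≤ 1 ≤ 5 (triangle on l)  ✗
L = 1 + 4 + 1 = 6 (even)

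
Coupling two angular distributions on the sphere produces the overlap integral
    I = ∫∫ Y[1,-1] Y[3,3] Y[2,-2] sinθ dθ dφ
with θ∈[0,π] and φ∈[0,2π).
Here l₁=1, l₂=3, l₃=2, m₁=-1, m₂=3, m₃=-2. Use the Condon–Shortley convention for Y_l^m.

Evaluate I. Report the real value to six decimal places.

-0.319865

Rules hold: Σm=0, L=6 even, 2≤2≤4.
N = 3·7·5 = 105
Δ = 2!·0!·4!/7! = 1/105
Racah Σ t=1..1: t=1:−1/4 = -1/4
⇒ 3j(1 3 2; 0 0 0)² = 3/35, sgn -1
Racah Σ t=2..2: t=2:+1/48 = 1/48
⇒ 3j(1 3 2; -1 3 -2)² = 1/7, sgn +1
4πI² = N·(3j₀)²·(3jₘ)² = 9/7
I = -1·√(1.28571/4π) = -0.31986543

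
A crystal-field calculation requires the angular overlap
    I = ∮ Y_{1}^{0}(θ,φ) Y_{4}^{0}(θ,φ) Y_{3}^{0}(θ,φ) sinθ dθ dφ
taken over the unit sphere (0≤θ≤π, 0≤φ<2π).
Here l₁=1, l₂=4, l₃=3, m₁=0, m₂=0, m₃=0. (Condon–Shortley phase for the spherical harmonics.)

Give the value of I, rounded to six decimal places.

Rules hold: Σm=0, L=8 even, 3≤3≤5.
N = 3·9·7 = 189
Δ = 2!·0!·6!/9! = 1/252
Racah Σ t=1..1: t=1:−1/36 = -1/36
⇒ 3j(1 4 3; 0 0 0)² = 4/63, sgn +1
(m-triple is (0,0,0) — same symbol as above.)
4πI² = N·(3j₀)²·(3jₘ)² = 16/21
I = +1·√(0.761905/4π) = 0.24623252

0.246233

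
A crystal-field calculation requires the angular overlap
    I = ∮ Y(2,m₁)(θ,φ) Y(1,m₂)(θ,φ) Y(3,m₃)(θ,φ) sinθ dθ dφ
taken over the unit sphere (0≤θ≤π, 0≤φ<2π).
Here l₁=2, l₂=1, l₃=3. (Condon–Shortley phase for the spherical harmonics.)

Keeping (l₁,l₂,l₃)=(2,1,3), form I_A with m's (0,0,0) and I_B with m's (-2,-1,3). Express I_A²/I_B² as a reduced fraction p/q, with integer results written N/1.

l's match ⇒ only the (l;m) 3-j factors differ between A and B.
A: triangle coeff Δ(2,1,3) = 1/105; Σ_t [0,0]: t=0:+1/4 = 1/4; (3j)²=3/35 [(2 1 3; 0 0 0)], sign=-1
B: triangle coeff Δ(2,1,3) = 1/105; Σ_t [0,0]: t=0:+1/48 = 1/48; (3j)²=1/7 [(2 1 3; -2 -1 3)], sign=+1
I_A²/I_B² = (3/35)/(1/7) = 3/5

3/5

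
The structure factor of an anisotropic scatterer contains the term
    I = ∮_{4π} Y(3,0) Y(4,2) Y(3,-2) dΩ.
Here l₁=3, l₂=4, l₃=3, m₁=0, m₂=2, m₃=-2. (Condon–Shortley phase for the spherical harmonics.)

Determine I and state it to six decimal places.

Rules hold: Σm=0, L=10 even, 1≤3≤7.
N = 7·9·7 = 441
Δ = 4!·2!·4!/11! = 1/34650
Racah Σ t=1..3: t=1:−1/72 t=2:+1/16 t=3:−1/72 = 5/144
⇒ 3j(3 4 3; 0 0 0)² = 2/77, sgn -1
Racah Σ t=2..3: t=2:+1/96 t=3:−1/72 = -1/288
⇒ 3j(3 4 3; 0 2 -2)² = 1/462, sgn +1
4πI² = N·(3j₀)²·(3jₘ)² = 3/121
I = -1·√(0.0247934/4π) = -0.04441841

-0.044418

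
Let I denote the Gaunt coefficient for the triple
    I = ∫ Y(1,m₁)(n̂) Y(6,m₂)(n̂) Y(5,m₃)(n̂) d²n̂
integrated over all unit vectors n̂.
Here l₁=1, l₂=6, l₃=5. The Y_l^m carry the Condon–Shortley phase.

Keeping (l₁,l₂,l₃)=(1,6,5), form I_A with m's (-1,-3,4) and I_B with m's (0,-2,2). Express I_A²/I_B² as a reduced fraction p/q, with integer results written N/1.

3/32

Shared (l₁,l₂,l₃)=(1,6,5): N and (l;000)² cancel in I_A²/I_B².
A: Δ = 2!·0!·10!/13! = 1/858; Racah Σ t=2..2: t=2:+1/725760 = 1/725760; ⇒ 3j(1 6 5; -1 -3 4)² = 1/286, sgn -1
B: Δ = 2!·0!·10!/13! = 1/858; Racah Σ t=1..1: t=1:−1/30240 = -1/30240; ⇒ 3j(1 6 5; 0 -2 2)² = 16/429, sgn +1
I_A²/I_B² = (1/286)/(16/429) = 3/32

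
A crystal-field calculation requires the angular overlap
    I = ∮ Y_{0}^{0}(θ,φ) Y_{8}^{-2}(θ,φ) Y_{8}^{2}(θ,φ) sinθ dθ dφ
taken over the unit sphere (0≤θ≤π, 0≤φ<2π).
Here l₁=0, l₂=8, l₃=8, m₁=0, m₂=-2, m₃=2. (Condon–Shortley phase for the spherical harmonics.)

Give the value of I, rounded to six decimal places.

0.282095

m-sum 0 ✓  L=16 even ✓  8≤8≤8 ✓
Π(2lᵢ+1) = 1×17×17 = 289
triangle coeff Δ(0,8,8) = 1/17
Σ_t [0,0]: t=0:+1/1625702400 = 1/1625702400
(3j)²=1/17 [(0 8 8; 0 0 0)], sign=+1
Σ_t [0,0]: t=0:+1/2612736000 = 1/2612736000
(3j)²=1/17 [(0 8 8; 0 -2 2)], sign=+1
⇒ 4πI² = 1/1
I = (+1)√(1/1/(4π)) = 0.28209479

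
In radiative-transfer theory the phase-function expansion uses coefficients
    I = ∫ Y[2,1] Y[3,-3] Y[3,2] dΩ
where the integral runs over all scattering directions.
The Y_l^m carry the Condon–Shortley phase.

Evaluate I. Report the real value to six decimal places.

Checks pass: Σm=0; 8 even; l₃=3∈[1,5].
(2·2+1)(2·3+1)(2·3+1) = 245
Δ: 2! 2! 4! / 9! → 1/3780
sum: t=0:+1/24 t=1:−1/4 t=2:+1/24 = -1/6
3j²(2 3 3; 0 0 0) = Δ·Π!·Σ² = 4/105  (sign +1)
sum: t=0:+1/48 = 1/48
3j²(2 3 3; 1 -3 2) = Δ·Π!·Σ² = 5/84  (sign -1)
combine: 4πI² = 245·4/105·5/84 = 5/9
take √, sign -1: I = -0.21026104

-0.210261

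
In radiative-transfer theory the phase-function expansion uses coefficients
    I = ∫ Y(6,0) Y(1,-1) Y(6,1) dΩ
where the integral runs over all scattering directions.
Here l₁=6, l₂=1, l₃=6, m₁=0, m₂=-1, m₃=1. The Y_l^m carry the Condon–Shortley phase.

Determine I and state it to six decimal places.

Σlᵢ=13 odd — θ-integrand is odd under cosθ→−cosθ; I=0

0.000000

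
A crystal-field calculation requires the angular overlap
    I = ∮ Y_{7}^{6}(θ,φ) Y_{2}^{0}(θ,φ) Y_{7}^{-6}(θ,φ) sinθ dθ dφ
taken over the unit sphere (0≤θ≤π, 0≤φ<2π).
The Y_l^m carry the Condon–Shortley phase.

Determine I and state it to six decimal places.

Rules hold: Σm=0, L=16 even, 5≤7≤9.
N = 15·5·15 = 1125
Δ = 2!·12!·2!/17! = 1/185640
Racah Σ t=0..2: t=0:+1/2419200 t=1:−1/518400 t=2:+1/2419200 = -1/907200
⇒ 3j(7 2 7; 0 0 0)² = 56/3315, sgn +1
Racah Σ t=0..1: t=0:+1/159667200 t=1:−1/479001600 = 1/239500800
⇒ 3j(7 2 7; 6 0 -6)² = 26/1785, sgn -1
4πI² = N·(3j₀)²·(3jₘ)² = 80/289
I = -1·√(0.276817/4π) = -0.14841956

-0.148420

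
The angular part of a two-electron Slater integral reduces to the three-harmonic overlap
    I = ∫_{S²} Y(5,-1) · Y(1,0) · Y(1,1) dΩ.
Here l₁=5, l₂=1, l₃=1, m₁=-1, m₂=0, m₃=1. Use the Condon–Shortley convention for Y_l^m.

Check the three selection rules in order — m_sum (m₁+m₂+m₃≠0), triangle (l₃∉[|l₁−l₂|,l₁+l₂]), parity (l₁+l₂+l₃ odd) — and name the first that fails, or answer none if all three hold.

triangle

Σmᵢ = 0  ✓
l₃∈[|l₁−l₂|,l₁+l₂]=[4,6], have l₃=1  ✗
Σlᵢ = 7 ⇒ odd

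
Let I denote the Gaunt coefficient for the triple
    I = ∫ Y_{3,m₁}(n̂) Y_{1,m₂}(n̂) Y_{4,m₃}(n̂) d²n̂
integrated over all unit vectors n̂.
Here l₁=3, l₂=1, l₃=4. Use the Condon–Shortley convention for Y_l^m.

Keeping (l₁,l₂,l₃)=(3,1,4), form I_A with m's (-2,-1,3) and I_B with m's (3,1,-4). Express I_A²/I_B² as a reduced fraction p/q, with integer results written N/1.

Same 3,1,4: normalisation and zero-m 3j drop out of the ratio.
A: Δ: 0! 6! 2! / 9! → 1/252; sum: t=0:+1/240 = 1/240; 3j²(3 1 4; -2 -1 3) = Δ·Π!·Σ² = 1/12  (sign -1)
B: Δ: 0! 6! 2! / 9! → 1/252; sum: t=0:+1/1440 = 1/1440; 3j²(3 1 4; 3 1 -4) = Δ·Π!·Σ² = 1/9  (sign +1)
I_A²/I_B² = (1/12)/(1/9) = 3/4

3/4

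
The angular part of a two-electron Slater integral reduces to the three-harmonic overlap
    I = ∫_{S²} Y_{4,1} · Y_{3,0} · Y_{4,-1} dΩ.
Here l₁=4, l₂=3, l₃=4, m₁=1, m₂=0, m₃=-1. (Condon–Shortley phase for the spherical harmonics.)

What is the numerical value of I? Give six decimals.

0.000000

Σlᵢ=11 odd — θ-integrand is odd under cosθ→−cosθ; I=0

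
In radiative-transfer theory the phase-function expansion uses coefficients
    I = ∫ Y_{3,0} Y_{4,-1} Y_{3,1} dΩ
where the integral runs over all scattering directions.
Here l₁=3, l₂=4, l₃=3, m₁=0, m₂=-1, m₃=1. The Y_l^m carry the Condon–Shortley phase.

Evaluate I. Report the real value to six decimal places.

m-sum 0 ✓  L=10 even ✓  1≤3≤7 ✓
Π(2lᵢ+1) = 7×9×7 = 441
triangle coeff Δ(3,4,3) = 1/34650
Σ_t [1,3]: t=1:−1/72 t=2:+1/16 t=3:−1/72 = 5/144
(3j)²=2/77 [(3 4 3; 0 0 0)], sign=-1
Σ_t [1,3]: t=1:−1/48 t=2:+1/24 t=3:−1/288 = 5/288
(3j)²=5/462 [(3 4 3; 0 -1 1)], sign=+1
⇒ 4πI² = 15/121
I = (-1)√(15/121/(4π)) = -0.09932258

-0.099323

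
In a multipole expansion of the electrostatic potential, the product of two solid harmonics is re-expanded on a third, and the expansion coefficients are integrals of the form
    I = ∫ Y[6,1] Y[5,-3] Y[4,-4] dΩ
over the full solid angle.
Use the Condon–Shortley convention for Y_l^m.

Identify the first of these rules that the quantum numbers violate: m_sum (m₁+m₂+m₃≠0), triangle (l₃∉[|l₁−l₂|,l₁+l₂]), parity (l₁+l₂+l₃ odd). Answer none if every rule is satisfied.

m_sum

Σmᵢ = -6  ✗
l₃∈[|l₁−l₂|,l₁+l₂]=[1,11], have l₃=4
Σlᵢ = 15 ⇒ odd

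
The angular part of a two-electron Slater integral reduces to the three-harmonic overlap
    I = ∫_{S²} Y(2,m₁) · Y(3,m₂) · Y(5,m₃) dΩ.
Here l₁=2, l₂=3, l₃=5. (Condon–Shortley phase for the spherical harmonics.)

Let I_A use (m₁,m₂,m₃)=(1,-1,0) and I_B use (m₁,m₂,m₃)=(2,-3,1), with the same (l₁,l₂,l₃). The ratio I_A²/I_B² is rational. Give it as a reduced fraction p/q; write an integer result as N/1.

50/1

l's match ⇒ only the (l;m) 3-j factors differ between A and B.
A: triangle coeff Δ(2,3,5) = 1/2310; Σ_t [0,0]: t=0:+1/288 = 1/288; (3j)²=5/231 [(2 3 5; 1 -1 0)], sign=-1
B: triangle coeff Δ(2,3,5) = 1/2310; Σ_t [0,0]: t=0:+1/17280 = 1/17280; (3j)²=1/2310 [(2 3 5; 2 -3 1)], sign=+1
I_A²/I_B² = (5/231)/(1/2310) = 50/1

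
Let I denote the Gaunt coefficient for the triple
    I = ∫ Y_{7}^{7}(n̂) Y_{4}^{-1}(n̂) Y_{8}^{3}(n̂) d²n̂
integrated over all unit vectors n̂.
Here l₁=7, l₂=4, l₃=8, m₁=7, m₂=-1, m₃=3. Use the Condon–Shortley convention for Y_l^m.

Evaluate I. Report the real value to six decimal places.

0.000000

m-sum = 7 − 1 + 3 = 9 ≠ 0 ⇒ I = 0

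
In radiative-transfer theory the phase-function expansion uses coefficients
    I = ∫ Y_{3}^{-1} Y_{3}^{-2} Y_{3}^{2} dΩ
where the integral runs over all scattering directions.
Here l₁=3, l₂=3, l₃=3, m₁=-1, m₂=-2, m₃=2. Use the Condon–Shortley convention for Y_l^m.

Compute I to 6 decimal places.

m-sum = -1 − 2 + 2 = -1 ≠ 0 ⇒ I = 0

0.000000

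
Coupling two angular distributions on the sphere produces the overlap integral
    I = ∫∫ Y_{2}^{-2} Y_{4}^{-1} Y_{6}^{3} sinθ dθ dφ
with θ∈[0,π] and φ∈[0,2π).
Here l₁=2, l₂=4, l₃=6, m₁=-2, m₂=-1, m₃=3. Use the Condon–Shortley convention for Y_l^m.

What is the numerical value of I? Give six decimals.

-0.178526

m-sum 0 ✓  L=12 even ✓  2≤6≤6 ✓
Π(2lᵢ+1) = 5×9×13 = 585
triangle coeff Δ(2,4,6) = 1/6435
Σ_t [0,0]: t=0:+1/2304 = 1/2304
(3j)²=5/143 [(2 4 6; 0 0 0)], sign=+1
Σ_t [0,0]: t=0:+1/17280 = 1/17280
(3j)²=14/715 [(2 4 6; -2 -1 3)], sign=-1
⇒ 4πI² = 630/1573
I = (-1)√(630/1573/(4π)) = -0.17852580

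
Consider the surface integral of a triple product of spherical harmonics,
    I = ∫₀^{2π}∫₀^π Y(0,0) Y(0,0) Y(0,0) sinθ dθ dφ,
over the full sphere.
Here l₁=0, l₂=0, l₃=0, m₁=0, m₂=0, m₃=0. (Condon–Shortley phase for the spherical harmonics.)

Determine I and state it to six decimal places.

Rules hold: Σm=0, L=0 even, 0≤0≤0.
N = 1·1·1 = 1
Δ = 0!·0!·0!/1! = 1/1
Racah Σ t=0..0: t=0:+1/1 = 1/1
⇒ 3j(0 0 0; 0 0 0)² = 1/1, sgn +1
(m-triple is (0,0,0) — same symbol as above.)
4πI² = N·(3j₀)²·(3jₘ)² = 1/1
I = +1·√(1/4π) = 0.28209479

0.282095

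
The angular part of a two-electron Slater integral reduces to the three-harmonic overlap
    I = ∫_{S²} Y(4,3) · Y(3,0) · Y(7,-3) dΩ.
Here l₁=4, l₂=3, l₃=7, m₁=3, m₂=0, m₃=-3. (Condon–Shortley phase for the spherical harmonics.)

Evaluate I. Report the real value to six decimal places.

-0.147623

Rules hold: Σm=0, L=14 even, 1≤7≤7.
N = 9·7·15 = 945
Δ = 0!·8!·6!/15! = 1/45045
Racah Σ t=0..0: t=0:+1/20736 = 1/20736
⇒ 3j(4 3 7; 0 0 0)² = 35/1287, sgn -1
Racah Σ t=0..0: t=0:+1/181440 = 1/181440
⇒ 3j(4 3 7; 3 0 -3)² = 32/3003, sgn +1
4πI² = N·(3j₀)²·(3jₘ)² = 5600/20449
I = -1·√(0.273852/4π) = -0.14762267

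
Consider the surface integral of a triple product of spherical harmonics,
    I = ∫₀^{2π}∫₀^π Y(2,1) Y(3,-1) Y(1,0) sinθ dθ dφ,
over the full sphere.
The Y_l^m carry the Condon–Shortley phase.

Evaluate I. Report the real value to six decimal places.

-0.233597

Rules hold: Σm=0, L=6 even, 1≤1≤5.
N = 5·7·3 = 105
Δ = 4!·0!·2!/7! = 1/105
Racah Σ t=2..2: t=2:+1/4 = 1/4
⇒ 3j(2 3 1; 0 0 0)² = 3/35, sgn -1
Racah Σ t=1..1: t=1:−1/6 = -1/6
⇒ 3j(2 3 1; 1 -1 0)² = 8/105, sgn +1
4πI² = N·(3j₀)²·(3jₘ)² = 24/35
I = -1·√(0.685714/4π) = -0.23359668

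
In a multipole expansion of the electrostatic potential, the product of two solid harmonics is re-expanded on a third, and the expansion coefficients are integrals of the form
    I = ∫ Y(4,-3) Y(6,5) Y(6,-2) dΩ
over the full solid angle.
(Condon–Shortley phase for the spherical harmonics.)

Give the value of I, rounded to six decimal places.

Rules hold: Σm=0, L=16 even, 2≤6≤10.
N = 9·13·13 = 1521
Δ = 4!·4!·8!/17! = 1/15315300
Racah Σ t=0..4: t=0:+1/829440 t=1:−1/25920 t=2:+1/9216 t=3:−1/25920 t=4:+1/829440 = 7/207360
⇒ 3j(4 6 6; 0 0 0)² = 28/2431, sgn +1
Racah Σ t=3..4: t=3:−1/5806080 t=4:+1/725760 = 1/829440
⇒ 3j(4 6 6; -3 5 -2)² = 49/2652, sgn +1
4πI² = N·(3j₀)²·(3jₘ)² = 1029/3179
I = +1·√(0.323687/4π) = 0.16049352

0.160494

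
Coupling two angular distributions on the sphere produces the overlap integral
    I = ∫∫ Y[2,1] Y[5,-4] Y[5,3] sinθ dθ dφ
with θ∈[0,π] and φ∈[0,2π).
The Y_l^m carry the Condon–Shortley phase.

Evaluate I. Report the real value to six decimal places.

Rules hold: Σm=0, L=12 even, 3≤5≤7.
N = 5·11·11 = 605
Δ = 2!·2!·8!/13! = 1/38610
Racah Σ t=0..2: t=0:+1/2880 t=1:−1/576 t=2:+1/2880 = -1/960
⇒ 3j(2 5 5; 0 0 0)² = 10/429, sgn +1
Racah Σ t=0..1: t=0:+1/10080 t=1:−1/80640 = 1/11520
⇒ 3j(2 5 5; 1 -4 3)² = 49/1430, sgn +1
4πI² = N·(3j₀)²·(3jₘ)² = 245/507
I = +1·√(0.483235/4π) = 0.19609844

0.196098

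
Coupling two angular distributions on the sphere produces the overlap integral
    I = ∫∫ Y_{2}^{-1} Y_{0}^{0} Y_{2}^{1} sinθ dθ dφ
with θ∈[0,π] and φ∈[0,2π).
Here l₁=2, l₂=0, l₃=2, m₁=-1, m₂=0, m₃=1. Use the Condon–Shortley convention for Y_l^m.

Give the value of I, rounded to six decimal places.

-0.282095

m-sum 0 ✓  L=4 even ✓  2≤2≤2 ✓
Π(2lᵢ+1) = 5×1×5 = 25
triangle coeff Δ(2,0,2) = 1/5
Σ_t [0,0]: t=0:+1/4 = 1/4
(3j)²=1/5 [(2 0 2; 0 0 0)], sign=+1
Σ_t [0,0]: t=0:+1/6 = 1/6
(3j)²=1/5 [(2 0 2; -1 0 1)], sign=-1
⇒ 4πI² = 1/1
I = (-1)√(1/1/(4π)) = -0.28209479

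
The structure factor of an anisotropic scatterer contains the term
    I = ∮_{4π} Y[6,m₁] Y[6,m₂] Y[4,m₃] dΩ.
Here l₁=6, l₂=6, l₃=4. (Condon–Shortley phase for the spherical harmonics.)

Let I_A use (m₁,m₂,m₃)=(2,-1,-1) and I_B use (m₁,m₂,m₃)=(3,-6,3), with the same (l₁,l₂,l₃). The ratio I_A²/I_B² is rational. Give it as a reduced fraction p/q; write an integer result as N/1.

5618/6237

Same 6,6,4: normalisation and zero-m 3j drop out of the ratio.
A: Δ: 8! 4! 4! / 17! → 1/15315300; sum: t=1:−1/725760 t=2:+1/34560 t=3:−1/17280 t=4:+1/82944 = -53/2903040; 3j²(6 6 4; 2 -1 -1) = Δ·Π!·Σ² = 2809/306306  (sign +1)
B: Δ: 8! 4! 4! / 17! → 1/15315300; sum: t=0:+1/5806080 = 1/5806080; 3j²(6 6 4; 3 -6 3) = Δ·Π!·Σ² = 9/884  (sign -1)
I_A²/I_B² = (2809/306306)/(9/884) = 5618/6237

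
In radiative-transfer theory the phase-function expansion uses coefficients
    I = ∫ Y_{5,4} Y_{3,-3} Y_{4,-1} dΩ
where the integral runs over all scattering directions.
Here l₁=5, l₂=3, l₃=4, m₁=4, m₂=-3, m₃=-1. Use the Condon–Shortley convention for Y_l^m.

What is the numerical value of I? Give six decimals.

m-sum 0 ✓  L=12 even ✓  2≤4≤8 ✓
Π(2lᵢ+1) = 11×7×9 = 693
triangle coeff Δ(5,3,4) = 1/180180
Σ_t [1,3]: t=1:−1/576 t=2:+1/144 t=3:−1/576 = 1/288
(3j)²=20/1001 [(5 3 4; 0 0 0)], sign=+1
Σ_t [0,0]: t=0:+1/5760 = 1/5760
(3j)²=9/286 [(5 3 4; 4 -3 -1)], sign=-1
⇒ 4πI² = 810/1859
I = (-1)√(810/1859/(4π)) = -0.18620781

-0.186208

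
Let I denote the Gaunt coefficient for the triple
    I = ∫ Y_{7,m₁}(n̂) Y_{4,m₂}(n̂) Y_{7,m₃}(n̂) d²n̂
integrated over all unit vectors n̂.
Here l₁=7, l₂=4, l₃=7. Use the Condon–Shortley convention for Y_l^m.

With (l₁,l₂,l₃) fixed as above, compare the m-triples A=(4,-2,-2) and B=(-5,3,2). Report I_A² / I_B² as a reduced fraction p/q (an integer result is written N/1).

9/686

Same 7,4,7: normalisation and zero-m 3j drop out of the ratio.
A: Δ: 4! 10! 4! / 19! → 1/58198140; sum: t=0:+1/2903040 t=1:−1/2903040 t=2:+1/34836480 = 1/34836480; 3j²(7 4 7; 4 -2 -2) = Δ·Π!·Σ² = 25/117572  (sign -1)
B: Δ: 4! 10! 4! / 19! → 1/58198140; sum: t=3:−1/52254720 t=4:+1/11612160 = 1/14929920; 3j²(7 4 7; -5 3 2) = Δ·Π!·Σ² = 1225/75582  (sign -1)
I_A²/I_B² = (25/117572)/(1225/75582) = 9/686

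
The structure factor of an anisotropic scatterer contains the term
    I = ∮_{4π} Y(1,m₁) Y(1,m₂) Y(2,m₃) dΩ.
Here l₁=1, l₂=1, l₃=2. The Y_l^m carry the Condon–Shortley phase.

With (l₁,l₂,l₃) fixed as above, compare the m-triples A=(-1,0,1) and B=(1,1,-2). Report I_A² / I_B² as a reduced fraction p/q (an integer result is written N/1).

Same 1,1,2: normalisation and zero-m 3j drop out of the ratio.
A: Δ: 0! 2! 2! / 5! → 1/30; sum: t=0:+1/2 = 1/2; 3j²(1 1 2; -1 0 1) = Δ·Π!·Σ² = 1/10  (sign -1)
B: Δ: 0! 2! 2! / 5! → 1/30; sum: t=0:+1/4 = 1/4; 3j²(1 1 2; 1 1 -2) = Δ·Π!·Σ² = 1/5  (sign +1)
I_A²/I_B² = (1/10)/(1/5) = 1/2

1/2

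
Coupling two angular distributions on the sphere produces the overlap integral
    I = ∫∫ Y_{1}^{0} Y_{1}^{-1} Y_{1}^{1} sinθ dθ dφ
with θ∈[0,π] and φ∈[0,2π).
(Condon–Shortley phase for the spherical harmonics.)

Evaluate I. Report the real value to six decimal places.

0.000000

Σlᵢ=3 odd — θ-integrand is odd under cosθ→−cosθ; I=0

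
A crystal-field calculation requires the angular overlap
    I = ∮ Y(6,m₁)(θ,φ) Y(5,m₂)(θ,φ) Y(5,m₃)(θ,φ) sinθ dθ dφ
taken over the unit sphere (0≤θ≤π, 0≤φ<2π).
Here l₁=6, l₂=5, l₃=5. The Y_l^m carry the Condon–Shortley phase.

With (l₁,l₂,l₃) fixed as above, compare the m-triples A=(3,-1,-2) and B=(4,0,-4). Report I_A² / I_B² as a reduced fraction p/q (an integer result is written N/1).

l's match ⇒ only the (l;m) 3-j factors differ between A and B.
A: triangle coeff Δ(6,5,5) = 1/28588560; Σ_t [0,3]: t=0:+1/622080 t=1:−1/34560 t=2:+1/23040 t=3:−1/155520 = 1/103680; (3j)²=9/2431 [(6 5 5; 3 -1 -2)], sign=-1
B: triangle coeff Δ(6,5,5) = 1/28588560; Σ_t [1,2]: t=1:−1/345600 t=2:+1/207360 = 1/518400; (3j)²=12/2431 [(6 5 5; 4 0 -4)], sign=-1
I_A²/I_B² = (9/2431)/(12/2431) = 3/4

3/4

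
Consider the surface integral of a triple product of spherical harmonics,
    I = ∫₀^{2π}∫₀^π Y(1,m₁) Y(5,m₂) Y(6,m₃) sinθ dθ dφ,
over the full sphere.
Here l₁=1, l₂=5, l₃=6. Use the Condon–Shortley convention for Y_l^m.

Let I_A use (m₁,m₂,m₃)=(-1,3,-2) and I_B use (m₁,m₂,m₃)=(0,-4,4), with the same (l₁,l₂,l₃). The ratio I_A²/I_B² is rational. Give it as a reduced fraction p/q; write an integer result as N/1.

l's match ⇒ only the (l;m) 3-j factors differ between A and B.
A: triangle coeff Δ(1,5,6) = 1/858; Σ_t [0,0]: t=0:+1/161280 = 1/161280; (3j)²=1/143 [(1 5 6; -1 3 -2)], sign=+1
B: triangle coeff Δ(1,5,6) = 1/858; Σ_t [0,0]: t=0:+1/362880 = 1/362880; (3j)²=10/429 [(1 5 6; 0 -4 4)], sign=+1
I_A²/I_B² = (1/143)/(10/429) = 3/10

3/10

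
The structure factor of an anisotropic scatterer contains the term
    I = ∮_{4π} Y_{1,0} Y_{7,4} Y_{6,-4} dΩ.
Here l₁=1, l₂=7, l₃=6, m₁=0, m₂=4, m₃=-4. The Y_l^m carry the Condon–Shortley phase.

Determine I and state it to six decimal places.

0.201000

Rules hold: Σm=0, L=14 even, 6≤6≤8.
N = 3·15·13 = 585
Δ = 2!·0!·12!/15! = 1/1365
Racah Σ t=1..1: t=1:−1/518400 = -1/518400
⇒ 3j(1 7 6; 0 0 0)² = 7/195, sgn -1
Racah Σ t=1..1: t=1:−1/7257600 = -1/7257600
⇒ 3j(1 7 6; 0 4 -4)² = 11/455, sgn -1
4πI² = N·(3j₀)²·(3jₘ)² = 33/65
I = +1·√(0.507692/4π) = 0.20099968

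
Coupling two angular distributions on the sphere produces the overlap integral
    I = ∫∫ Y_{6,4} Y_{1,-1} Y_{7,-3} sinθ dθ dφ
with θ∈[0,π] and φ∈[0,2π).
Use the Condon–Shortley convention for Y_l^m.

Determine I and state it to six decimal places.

-0.085707

Checks pass: Σm=0; 14 even; l₃=7∈[5,7].
(2·6+1)(2·1+1)(2·7+1) = 585
Δ: 0! 12! 2! / 15! → 1/1365
sum: t=0:+1/518400 = 1/518400
3j²(6 1 7; 0 0 0) = Δ·Π!·Σ² = 7/195  (sign -1)
sum: t=0:+1/14515200 = 1/14515200
3j²(6 1 7; 4 -1 -3) = Δ·Π!·Σ² = 2/455  (sign +1)
combine: 4πI² = 585·7/195·2/455 = 6/65
take √, sign -1: I = -0.08570655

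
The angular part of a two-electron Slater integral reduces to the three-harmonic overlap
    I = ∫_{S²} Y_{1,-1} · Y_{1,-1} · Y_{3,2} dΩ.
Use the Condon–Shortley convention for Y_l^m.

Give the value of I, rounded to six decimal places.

|1−1|≤3≤1+1 violated ⇒ I = 0

0.000000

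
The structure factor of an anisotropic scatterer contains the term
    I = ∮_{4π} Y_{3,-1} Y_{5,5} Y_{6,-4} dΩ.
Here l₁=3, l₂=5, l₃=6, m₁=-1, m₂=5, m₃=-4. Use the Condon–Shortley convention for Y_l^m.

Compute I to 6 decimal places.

Rules hold: Σm=0, L=14 even, 2≤6≤8.
N = 7·11·13 = 1001
Δ = 2!·4!·8!/15! = 1/675675
Racah Σ t=0..2: t=0:+1/8640 t=1:−1/2304 t=2:+1/8640 = -7/34560
⇒ 3j(3 5 6; 0 0 0)² = 7/429, sgn -1
Racah Σ t=2..2: t=2:+1/322560 = 1/322560
⇒ 3j(3 5 6; -1 5 -4)² = 18/1001, sgn +1
4πI² = N·(3j₀)²·(3jₘ)² = 42/143
I = -1·√(0.293706/4π) = -0.15288036

-0.152880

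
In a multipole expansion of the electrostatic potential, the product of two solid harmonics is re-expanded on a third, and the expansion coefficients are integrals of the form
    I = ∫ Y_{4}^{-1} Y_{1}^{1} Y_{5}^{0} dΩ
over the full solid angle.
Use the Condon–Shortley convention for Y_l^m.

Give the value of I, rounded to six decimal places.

Rules hold: Σm=0, L=10 even, 3≤5≤5.
N = 9·3·11 = 297
Δ = 0!·8!·2!/11! = 1/495
Racah Σ t=0..0: t=0:+1/576 = 1/576
⇒ 3j(4 1 5; 0 0 0)² = 5/99, sgn -1
Racah Σ t=0..0: t=0:+1/1440 = 1/1440
⇒ 3j(4 1 5; -1 1 0)² = 2/99, sgn -1
4πI² = N·(3j₀)²·(3jₘ)² = 10/33
I = +1·√(0.30303/4π) = 0.15528807

0.155288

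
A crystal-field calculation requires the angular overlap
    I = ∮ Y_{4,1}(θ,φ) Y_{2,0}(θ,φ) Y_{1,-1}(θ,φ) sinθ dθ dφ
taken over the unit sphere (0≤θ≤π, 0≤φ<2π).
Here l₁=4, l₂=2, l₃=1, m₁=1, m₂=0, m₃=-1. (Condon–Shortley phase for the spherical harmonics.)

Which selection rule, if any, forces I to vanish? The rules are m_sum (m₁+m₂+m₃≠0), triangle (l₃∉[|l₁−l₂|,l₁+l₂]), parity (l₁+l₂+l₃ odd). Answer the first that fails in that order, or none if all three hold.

m₁+m₂+m₃ = 1 + 0 − 1 = 0  ✓
triangle: |4−2|=2 ≤ l₃=1 ≤ 4+2=6  ✗
parity: l₁+l₂+l₃ = 7 is odd

triangle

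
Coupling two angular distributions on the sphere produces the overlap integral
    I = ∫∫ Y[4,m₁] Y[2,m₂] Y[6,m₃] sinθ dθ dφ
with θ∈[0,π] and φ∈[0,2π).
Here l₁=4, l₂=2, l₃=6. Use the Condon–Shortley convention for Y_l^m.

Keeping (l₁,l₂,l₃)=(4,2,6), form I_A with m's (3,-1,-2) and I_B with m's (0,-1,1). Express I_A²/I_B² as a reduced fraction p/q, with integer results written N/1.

32/175

Same 4,2,6: normalisation and zero-m 3j drop out of the ratio.
A: Δ: 0! 8! 4! / 13! → 1/6435; sum: t=0:+1/30240 = 1/30240; 3j²(4 2 6; 3 -1 -2) = Δ·Π!·Σ² = 32/6435  (sign +1)
B: Δ: 0! 8! 4! / 13! → 1/6435; sum: t=0:+1/3456 = 1/3456; 3j²(4 2 6; 0 -1 1) = Δ·Π!·Σ² = 35/1287  (sign -1)
I_A²/I_B² = (32/6435)/(35/1287) = 32/175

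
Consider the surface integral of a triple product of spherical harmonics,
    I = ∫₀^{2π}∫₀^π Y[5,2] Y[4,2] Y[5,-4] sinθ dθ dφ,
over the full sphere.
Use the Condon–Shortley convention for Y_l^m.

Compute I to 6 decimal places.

Rules hold: Σm=0, L=14 even, 1≤5≤9.
N = 11·9·11 = 1089
Δ = 4!·6!·4!/15! = 1/3153150
Racah Σ t=0..4: t=0:+1/69120 t=1:−1/1728 t=2:+1/576 t=3:−1/1728 t=4:+1/69120 = 7/11520
⇒ 3j(5 4 5; 0 0 0)² = 2/143, sgn -1
Racah Σ t=2..3: t=2:+1/11520 t=3:−1/25920 = 1/20736
⇒ 3j(5 4 5; 2 2 -4)² = 5/429, sgn -1
4πI² = N·(3j₀)²·(3jₘ)² = 30/169
I = +1·√(0.177515/4π) = 0.11885360

0.118854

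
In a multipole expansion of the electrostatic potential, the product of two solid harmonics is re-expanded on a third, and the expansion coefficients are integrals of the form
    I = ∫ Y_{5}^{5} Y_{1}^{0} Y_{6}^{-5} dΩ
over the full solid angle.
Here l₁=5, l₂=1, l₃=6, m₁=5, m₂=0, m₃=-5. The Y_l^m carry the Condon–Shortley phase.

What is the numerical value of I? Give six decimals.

-0.135514

Checks pass: Σm=0; 12 even; l₃=6∈[4,6].
(2·5+1)(2·1+1)(2·6+1) = 429
Δ: 0! 10! 2! / 13! → 1/858
sum: t=0:+1/14400 = 1/14400
3j²(5 1 6; 0 0 0) = Δ·Π!·Σ² = 6/143  (sign +1)
sum: t=0:+1/3628800 = 1/3628800
3j²(5 1 6; 5 0 -5) = Δ·Π!·Σ² = 1/78  (sign -1)
combine: 4πI² = 429·6/143·1/78 = 3/13
take √, sign -1: I = -0.13551395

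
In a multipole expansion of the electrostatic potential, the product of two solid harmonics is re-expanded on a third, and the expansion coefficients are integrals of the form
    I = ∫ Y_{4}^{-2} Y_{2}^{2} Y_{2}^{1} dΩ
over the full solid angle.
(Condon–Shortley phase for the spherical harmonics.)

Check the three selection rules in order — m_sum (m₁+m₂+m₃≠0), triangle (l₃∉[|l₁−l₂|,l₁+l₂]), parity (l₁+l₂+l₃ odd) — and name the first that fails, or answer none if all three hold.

m_sum

m₁+m₂+m₃ = -2 + 2 + 1 = 1  ✗
triangle: |4−2|=2 ≤ l₃=2 ≤ 4+2=6
parity: l₁+l₂+l₃ = 8 is even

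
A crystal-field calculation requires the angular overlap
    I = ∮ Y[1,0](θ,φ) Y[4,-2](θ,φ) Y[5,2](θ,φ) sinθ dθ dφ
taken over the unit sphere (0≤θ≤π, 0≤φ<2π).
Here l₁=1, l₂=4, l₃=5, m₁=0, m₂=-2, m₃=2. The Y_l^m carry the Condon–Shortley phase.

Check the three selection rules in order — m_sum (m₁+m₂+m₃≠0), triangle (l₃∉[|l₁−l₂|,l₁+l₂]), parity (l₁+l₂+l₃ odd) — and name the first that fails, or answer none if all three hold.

Σmᵢ = 0  ✓
l₃∈[|l₁−l₂|,l₁+l₂]=[3,5], have l₃=5  ✓
Σlᵢ = 10 ⇒ even  ✓

none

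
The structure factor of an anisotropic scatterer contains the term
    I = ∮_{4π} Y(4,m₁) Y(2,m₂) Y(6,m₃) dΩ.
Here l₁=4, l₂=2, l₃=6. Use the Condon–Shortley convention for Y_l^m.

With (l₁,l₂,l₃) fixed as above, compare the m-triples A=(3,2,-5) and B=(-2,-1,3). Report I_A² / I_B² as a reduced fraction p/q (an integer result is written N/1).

55/42

l's match ⇒ only the (l;m) 3-j factors differ between A and B.
A: triangle coeff Δ(4,2,6) = 1/6435; Σ_t [0,0]: t=0:+1/120960 = 1/120960; (3j)²=2/39 [(4 2 6; 3 2 -5)], sign=-1
B: triangle coeff Δ(4,2,6) = 1/6435; Σ_t [0,0]: t=0:+1/8640 = 1/8640; (3j)²=28/715 [(4 2 6; -2 -1 3)], sign=-1
I_A²/I_B² = (2/39)/(28/715) = 55/42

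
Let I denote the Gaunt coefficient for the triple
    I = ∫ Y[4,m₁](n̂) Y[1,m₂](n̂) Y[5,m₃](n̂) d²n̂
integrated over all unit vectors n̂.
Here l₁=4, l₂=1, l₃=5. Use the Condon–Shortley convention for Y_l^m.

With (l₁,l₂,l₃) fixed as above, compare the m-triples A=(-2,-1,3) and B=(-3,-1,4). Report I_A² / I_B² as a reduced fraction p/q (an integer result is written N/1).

l's match ⇒ only the (l;m) 3-j factors differ between A and B.
A: triangle coeff Δ(4,1,5) = 1/495; Σ_t [0,0]: t=0:+1/2880 = 1/2880; (3j)²=28/495 [(4 1 5; -2 -1 3)], sign=+1
B: triangle coeff Δ(4,1,5) = 1/495; Σ_t [0,0]: t=0:+1/10080 = 1/10080; (3j)²=4/55 [(4 1 5; -3 -1 4)], sign=-1
I_A²/I_B² = (28/495)/(4/55) = 7/9

7/9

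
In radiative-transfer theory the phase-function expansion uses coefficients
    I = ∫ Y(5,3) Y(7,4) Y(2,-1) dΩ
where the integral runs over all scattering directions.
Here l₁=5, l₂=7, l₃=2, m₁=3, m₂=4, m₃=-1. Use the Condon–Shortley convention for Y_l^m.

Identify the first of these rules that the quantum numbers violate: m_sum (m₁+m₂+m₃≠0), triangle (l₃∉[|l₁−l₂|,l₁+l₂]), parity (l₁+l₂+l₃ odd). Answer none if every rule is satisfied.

m_sum

azimuthal sum: 3 + 4 − 1 = 6  ✗
2 ≤ 2 ≤ 12 (triangle on l)
L = 5 + 7 + 2 = 14 (even)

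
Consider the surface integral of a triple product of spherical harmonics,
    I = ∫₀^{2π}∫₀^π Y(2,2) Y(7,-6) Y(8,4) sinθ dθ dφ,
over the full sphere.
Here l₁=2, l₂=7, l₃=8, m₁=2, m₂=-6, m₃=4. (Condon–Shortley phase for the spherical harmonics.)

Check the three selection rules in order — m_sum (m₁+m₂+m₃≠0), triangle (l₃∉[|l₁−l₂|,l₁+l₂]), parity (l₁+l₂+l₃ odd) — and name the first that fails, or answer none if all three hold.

parity

azimuthal sum: 2 − 6 + 4 = 0  ✓
5 ≤ 8 ≤ 9 (triangle on l)  ✓
L = 2 + 7 + 8 = 17 (odd)  ✗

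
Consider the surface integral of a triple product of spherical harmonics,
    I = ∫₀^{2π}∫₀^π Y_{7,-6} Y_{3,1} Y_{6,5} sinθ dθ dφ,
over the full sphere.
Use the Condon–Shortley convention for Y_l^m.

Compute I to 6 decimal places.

Rules hold: Σm=0, L=16 even, 4≤6≤10.
N = 15·7·13 = 1365
Δ = 4!·10!·2!/17! = 1/2042040
Racah Σ t=1..3: t=1:−1/207360 t=2:+1/57600 t=3:−1/207360 = 1/129600
⇒ 3j(7 3 6; 0 0 0)² = 168/12155, sgn +1
Racah Σ t=3..4: t=3:−1/21772800 t=4:+1/17418240 = 1/87091200
⇒ 3j(7 3 6; -6 1 5)² = 11/14280, sgn -1
4πI² = N·(3j₀)²·(3jₘ)² = 21/1445
I = -1·√(0.0145329/4π) = -0.03400719

-0.034007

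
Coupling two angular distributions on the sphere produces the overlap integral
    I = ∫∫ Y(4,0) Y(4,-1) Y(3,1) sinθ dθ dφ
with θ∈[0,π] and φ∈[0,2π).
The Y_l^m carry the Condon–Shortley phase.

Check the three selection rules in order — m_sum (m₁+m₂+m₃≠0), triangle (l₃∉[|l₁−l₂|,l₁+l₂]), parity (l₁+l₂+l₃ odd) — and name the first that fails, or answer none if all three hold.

azimuthal sum: 0 − 1 + 1 = 0  ✓
0 ≤ 3 ≤ 8 (triangle on l)  ✓
L = 4 + 4 + 3 = 11 (odd)  ✗

parity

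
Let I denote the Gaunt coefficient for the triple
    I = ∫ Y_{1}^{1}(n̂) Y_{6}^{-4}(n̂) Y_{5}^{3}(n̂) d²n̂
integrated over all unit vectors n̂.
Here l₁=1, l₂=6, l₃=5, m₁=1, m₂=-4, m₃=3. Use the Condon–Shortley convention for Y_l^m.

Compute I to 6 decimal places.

Checks pass: Σm=0; 12 even; l₃=5∈[5,7].
(2·1+1)(2·6+1)(2·5+1) = 429
Δ: 2! 0! 10! / 13! → 1/858
sum: t=1:−1/14400 = -1/14400
3j²(1 6 5; 0 0 0) = Δ·Π!·Σ² = 6/143  (sign +1)
sum: t=0:+1/161280 = 1/161280
3j²(1 6 5; 1 -4 3) = Δ·Π!·Σ² = 15/286  (sign +1)
combine: 4πI² = 429·6/143·15/286 = 135/143
take √, sign +1: I = 0.27409047

0.274090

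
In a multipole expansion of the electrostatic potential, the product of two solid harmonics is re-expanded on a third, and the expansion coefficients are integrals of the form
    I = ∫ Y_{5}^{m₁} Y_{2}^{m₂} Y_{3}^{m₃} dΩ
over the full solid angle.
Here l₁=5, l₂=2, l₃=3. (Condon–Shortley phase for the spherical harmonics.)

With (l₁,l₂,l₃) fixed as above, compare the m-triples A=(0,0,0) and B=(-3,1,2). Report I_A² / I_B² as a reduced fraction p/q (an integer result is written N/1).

Shared (l₁,l₂,l₃)=(5,2,3): N and (l;000)² cancel in I_A²/I_B².
A: Δ = 4!·6!·0!/11! = 1/2310; Racah Σ t=2..2: t=2:+1/144 = 1/144; ⇒ 3j(5 2 3; 0 0 0)² = 10/231, sgn -1
B: Δ = 4!·6!·0!/11! = 1/2310; Racah Σ t=3..3: t=3:−1/720 = -1/720; ⇒ 3j(5 2 3; -3 1 2)² = 8/165, sgn +1
I_A²/I_B² = (10/231)/(8/165) = 25/28

25/28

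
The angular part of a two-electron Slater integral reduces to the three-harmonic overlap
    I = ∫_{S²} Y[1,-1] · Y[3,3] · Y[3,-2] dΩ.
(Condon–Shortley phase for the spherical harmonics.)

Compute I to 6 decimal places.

0.000000

L=7 odd ⇒ parity kills the (l;000) factor ⇒ I = 0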